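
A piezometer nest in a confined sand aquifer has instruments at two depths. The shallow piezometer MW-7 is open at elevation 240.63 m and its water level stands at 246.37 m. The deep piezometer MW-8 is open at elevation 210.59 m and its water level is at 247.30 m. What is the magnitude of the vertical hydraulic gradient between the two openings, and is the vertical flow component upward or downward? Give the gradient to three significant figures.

Total head at MW-7: h = 246.37 m (water level in the standpipe).
Total head at MW-8: h = 247.30 m.
Δh = h(MW-7) − h(MW-8) = 246.37 − 247.30 = -0.93 m.
Vertical separation Δz = 240.63 − 210.59 = 30.04 m.
|i_v| = |Δh| / Δz = 0.93 / 30.04 = 0.0310.
Head is higher in the deep piezometer, so vertical flow is upward (discharge condition).

|i_v| ≈ 0.0310; vertical flow is upward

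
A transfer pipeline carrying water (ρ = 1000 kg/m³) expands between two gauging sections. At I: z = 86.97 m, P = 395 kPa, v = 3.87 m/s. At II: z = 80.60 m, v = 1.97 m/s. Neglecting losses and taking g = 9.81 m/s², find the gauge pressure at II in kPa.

P₂ ≈ 463 kPa

Pressure head at I: ψ₁ = P₁/(ρg) = 395×1000 / (1000 × 9.81) = 40.27 m.
Velocity heads: v₁²/2g = 3.87²/19.62 = 0.763 m; v₂²/2g = 1.97²/19.62 = 0.198 m.
Total head H = z₁ + ψ₁ + v₁²/2g = 86.97 + 40.27 + 0.763 = 128.00 m.
ψ₂ = H − z₂ − v₂²/2g = 128.00 − 80.60 − 0.198 = 47.20 m.
P₂ = ρgψ₂ = 1000 × 9.81 × 47.20 ≈ 463 kPa.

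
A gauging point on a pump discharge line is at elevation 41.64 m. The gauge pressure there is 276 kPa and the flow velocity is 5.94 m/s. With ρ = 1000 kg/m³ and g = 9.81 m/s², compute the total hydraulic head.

h ≈ 71.57 m

Pressure head ψ = P/(ρg) = 276×1000 / (1000 × 9.81) = 28.13 m.
Velocity head = v²/(2g) = 5.94² / (2 × 9.81) = 1.798 m.
h = z + ψ + v²/(2g) = 41.64 + 28.13 + 1.798 = 71.57 m.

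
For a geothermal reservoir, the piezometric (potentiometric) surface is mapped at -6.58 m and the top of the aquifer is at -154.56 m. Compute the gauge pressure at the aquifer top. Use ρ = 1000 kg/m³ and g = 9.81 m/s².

P ≈ 1450 kPa

Pressure head at the aquifer top: ψ = h − z = -6.58 − (-154.56) = 147.98 m.
P = ρgψ = 1000 × 9.81 × 147.98 = 1451684 Pa ≈ 1450 kPa.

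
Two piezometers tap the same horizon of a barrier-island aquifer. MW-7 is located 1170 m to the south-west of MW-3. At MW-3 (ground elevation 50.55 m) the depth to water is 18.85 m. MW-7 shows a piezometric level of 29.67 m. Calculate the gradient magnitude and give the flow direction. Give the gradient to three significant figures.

Total head at MW-3: h = 50.55 − 18.85 = 31.70 m.
Total head at MW-7: h = 29.67 m (water level in the piezometer is the total head).
Head difference: h(MW-3) − h(MW-7) = 31.70 − 29.67 = 2.03 m.
Hydraulic gradient: i = |Δh| / L = 2.03 / 1170 = 0.00174.
Flow is from higher to lower head: from MW-3 toward MW-7, i.e. toward the south-west.

i ≈ 0.00174; groundwater flows toward the south-west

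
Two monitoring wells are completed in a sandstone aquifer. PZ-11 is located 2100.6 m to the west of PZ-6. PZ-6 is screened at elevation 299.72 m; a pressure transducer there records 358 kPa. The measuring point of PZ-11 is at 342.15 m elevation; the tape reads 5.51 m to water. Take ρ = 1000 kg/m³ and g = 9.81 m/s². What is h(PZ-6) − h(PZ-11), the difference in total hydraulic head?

Δh ≈ -0.43 m

Pressure head at PZ-6: ψ = P/(ρg) = 358×1000 / (1000 × 9.81) = 36.49 m.
Total head at PZ-6: h = z + ψ = 299.72 + 36.49 = 336.21 m.
Total head at PZ-11: h = 342.15 − 5.51 = 336.64 m.
Head difference: h(PZ-6) − h(PZ-11) = 336.21 − 336.64 = -0.43 m.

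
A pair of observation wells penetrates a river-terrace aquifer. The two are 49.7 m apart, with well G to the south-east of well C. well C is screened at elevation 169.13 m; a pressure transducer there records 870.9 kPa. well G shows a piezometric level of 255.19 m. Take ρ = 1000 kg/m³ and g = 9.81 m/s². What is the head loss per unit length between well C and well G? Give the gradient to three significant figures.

Pressure head at well C: ψ = P/(ρg) = 870.9×1000 / (1000 × 9.81) = 88.78 m.
Total head at well C: h = z + ψ = 169.13 + 88.78 = 257.91 m.
Total head at well G: h = 255.19 m (water level in the piezometer is the total head).
Head difference: h(well C) − h(well G) = 257.91 − 255.19 = 2.72 m.
Hydraulic gradient: i = |Δh| / L = 2.72 / 49.7 = 0.0547.

i ≈ 0.0547 m/m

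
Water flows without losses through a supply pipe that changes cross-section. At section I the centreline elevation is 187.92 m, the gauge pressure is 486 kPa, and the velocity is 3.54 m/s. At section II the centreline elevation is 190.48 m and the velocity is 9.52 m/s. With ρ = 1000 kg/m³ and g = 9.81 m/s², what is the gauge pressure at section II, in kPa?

Pressure head at I: ψ₁ = P₁/(ρg) = 486×1000 / (1000 × 9.81) = 49.54 m.
Velocity heads: v₁²/2g = 3.54²/19.62 = 0.639 m; v₂²/2g = 9.52²/19.62 = 4.619 m.
Total head H = z₁ + ψ₁ + v₁²/2g = 187.92 + 49.54 + 0.639 = 238.10 m.
ψ₂ = H − z₂ − v₂²/2g = 238.10 − 190.48 − 4.619 = 43.00 m.
P₂ = ρgψ₂ = 1000 × 9.81 × 43.00 ≈ 422 kPa.

P₂ ≈ 422 kPa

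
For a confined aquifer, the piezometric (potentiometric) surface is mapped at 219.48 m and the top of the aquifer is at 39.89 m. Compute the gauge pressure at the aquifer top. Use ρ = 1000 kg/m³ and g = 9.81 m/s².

P ≈ 1760 kPa

Pressure head at the aquifer top: ψ = h − z = 219.48 − 39.89 = 179.59 m.
P = ρgψ = 1000 × 9.81 × 179.59 = 1761778 Pa ≈ 1760 kPa.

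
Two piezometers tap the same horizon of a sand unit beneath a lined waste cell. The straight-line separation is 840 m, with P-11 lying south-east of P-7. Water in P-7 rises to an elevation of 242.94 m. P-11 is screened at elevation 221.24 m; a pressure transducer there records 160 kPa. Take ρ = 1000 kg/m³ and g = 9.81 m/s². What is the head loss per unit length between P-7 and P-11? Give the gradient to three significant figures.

Total head at P-7: h = 242.94 m (water level in the piezometer is the total head).
Pressure head at P-11: ψ = P/(ρg) = 160×1000 / (1000 × 9.81) = 16.31 m.
Total head at P-11: h = z + ψ = 221.24 + 16.31 = 237.55 m.
Head difference: h(P-7) − h(P-11) = 242.94 − 237.55 = 5.39 m.
Hydraulic gradient: i = |Δh| / L = 5.39 / 840 = 0.00642.

i ≈ 0.00642 m/m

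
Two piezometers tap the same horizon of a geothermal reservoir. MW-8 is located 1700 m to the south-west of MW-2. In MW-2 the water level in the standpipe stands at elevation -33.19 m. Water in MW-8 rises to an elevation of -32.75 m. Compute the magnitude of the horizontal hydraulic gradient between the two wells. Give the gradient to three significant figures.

Total head at MW-2: h = -33.19 m (water level in the piezometer is the total head).
Total head at MW-8: h = -32.75 m (water level in the piezometer is the total head).
Head difference: h(MW-2) − h(MW-8) = -33.19 − (-32.75) = -0.44 m.
Hydraulic gradient: i = |Δh| / L = 0.44 / 1700 = 0.000259.

i ≈ 0.000259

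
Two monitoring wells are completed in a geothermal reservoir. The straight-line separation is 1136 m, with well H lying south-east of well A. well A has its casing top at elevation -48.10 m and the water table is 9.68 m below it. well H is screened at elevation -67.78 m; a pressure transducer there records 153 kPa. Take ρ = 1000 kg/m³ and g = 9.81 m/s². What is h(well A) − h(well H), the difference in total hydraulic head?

Δh ≈ -5.60 m

Total head at well A: h = -48.10 − 9.68 = -57.78 m.
Pressure head at well H: ψ = P/(ρg) = 153×1000 / (1000 × 9.81) = 15.60 m.
Total head at well H: h = z + ψ = -67.78 + 15.60 = -52.18 m.
Head difference: h(well A) − h(well H) = -57.78 − (-52.18) = -5.60 m.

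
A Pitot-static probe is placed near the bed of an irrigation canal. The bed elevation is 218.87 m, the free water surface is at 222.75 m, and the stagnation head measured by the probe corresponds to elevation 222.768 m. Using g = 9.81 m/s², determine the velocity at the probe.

Near the bed, under hydrostatic conditions, the piezometric head (z + ψ) equals the free-surface elevation, 222.75 m.
Velocity head = total − piezometric = 222.768 − 222.75 = 0.018 m.
v = √(2g·h_v) = √(2 × 9.81 × 0.018) = 0.594 m/s.

v ≈ 0.594 m/s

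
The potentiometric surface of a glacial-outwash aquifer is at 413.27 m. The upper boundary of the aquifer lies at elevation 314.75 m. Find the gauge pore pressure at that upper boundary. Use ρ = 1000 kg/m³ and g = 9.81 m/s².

Pressure head at the aquifer top: ψ = h − z = 413.27 − 314.75 = 98.52 m.
P = ρgψ = 1000 × 9.81 × 98.52 = 966481 Pa ≈ 966 kPa.

P ≈ 966 kPa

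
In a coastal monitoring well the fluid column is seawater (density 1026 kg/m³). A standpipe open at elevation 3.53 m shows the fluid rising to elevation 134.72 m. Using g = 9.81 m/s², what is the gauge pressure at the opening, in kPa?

P ≈ 1320 kPa

Pressure head ψ = h − z = 134.72 − 3.53 = 131.19 m.
P = ρgψ = 1026 × 9.81 × 131.19 = 1320435 Pa ≈ 1320 kPa.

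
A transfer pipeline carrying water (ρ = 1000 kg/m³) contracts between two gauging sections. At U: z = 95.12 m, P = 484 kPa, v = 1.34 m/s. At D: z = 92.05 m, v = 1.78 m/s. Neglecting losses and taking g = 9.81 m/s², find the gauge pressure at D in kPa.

P₂ ≈ 513 kPa

Pressure head at U: ψ₁ = P₁/(ρg) = 484×1000 / (1000 × 9.81) = 49.34 m.
Velocity heads: v₁²/2g = 1.34²/19.62 = 0.092 m; v₂²/2g = 1.78²/19.62 = 0.161 m.
Total head H = z₁ + ψ₁ + v₁²/2g = 95.12 + 49.34 + 0.092 = 144.55 m.
ψ₂ = H − z₂ − v₂²/2g = 144.55 − 92.05 − 0.161 = 52.34 m.
P₂ = ρgψ₂ = 1000 × 9.81 × 52.34 ≈ 513 kPa.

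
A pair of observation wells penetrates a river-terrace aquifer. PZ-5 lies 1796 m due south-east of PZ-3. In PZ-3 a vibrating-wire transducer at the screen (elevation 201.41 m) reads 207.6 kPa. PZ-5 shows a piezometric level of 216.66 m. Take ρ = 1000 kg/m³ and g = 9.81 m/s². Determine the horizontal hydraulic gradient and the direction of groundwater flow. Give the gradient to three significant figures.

Pressure head at PZ-3: ψ = P/(ρg) = 207.6×1000 / (1000 × 9.81) = 21.16 m.
Total head at PZ-3: h = z + ψ = 201.41 + 21.16 = 222.57 m.
Total head at PZ-5: h = 216.66 m (water level in the piezometer is the total head).
Head difference: h(PZ-3) − h(PZ-5) = 222.57 − 216.66 = 5.91 m.
Hydraulic gradient: i = |Δh| / L = 5.91 / 1796 = 0.00329.
Flow is from higher to lower head: from PZ-3 toward PZ-5, i.e. toward the south-east.

i ≈ 0.00329; groundwater flows toward the south-east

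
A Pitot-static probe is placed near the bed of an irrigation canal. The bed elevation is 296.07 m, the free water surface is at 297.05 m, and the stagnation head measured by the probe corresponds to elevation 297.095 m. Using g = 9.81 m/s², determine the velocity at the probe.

v ≈ 0.940 m/s

Near the bed, under hydrostatic conditions, the piezometric head (z + ψ) equals the free-surface elevation, 297.05 m.
Velocity head = total − piezometric = 297.095 − 297.05 = 0.045 m.
v = √(2g·h_v) = √(2 × 9.81 × 0.045) = 0.940 m/s.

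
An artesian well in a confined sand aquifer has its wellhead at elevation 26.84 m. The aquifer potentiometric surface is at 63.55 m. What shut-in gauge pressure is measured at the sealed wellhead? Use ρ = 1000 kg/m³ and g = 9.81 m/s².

Head above the cap: Δh = 63.55 − 26.84 = 36.71 m.
P = ρgΔh = 1000 × 9.81 × 36.71 = 360125 Pa ≈ 360 kPa.

P ≈ 360 kPa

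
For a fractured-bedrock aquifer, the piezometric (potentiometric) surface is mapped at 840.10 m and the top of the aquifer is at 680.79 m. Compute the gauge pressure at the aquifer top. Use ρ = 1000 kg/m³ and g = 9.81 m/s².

P ≈ 1560 kPa

Pressure head at the aquifer top: ψ = h − z = 840.10 − 680.79 = 159.31 m.
P = ρgψ = 1000 × 9.81 × 159.31 = 1562831 Pa ≈ 1560 kPa.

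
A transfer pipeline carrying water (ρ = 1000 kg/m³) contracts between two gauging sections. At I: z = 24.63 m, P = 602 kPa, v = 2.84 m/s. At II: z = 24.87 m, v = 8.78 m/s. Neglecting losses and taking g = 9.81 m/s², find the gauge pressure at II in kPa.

Pressure head at I: ψ₁ = P₁/(ρg) = 602×1000 / (1000 × 9.81) = 61.37 m.
Velocity heads: v₁²/2g = 2.84²/19.62 = 0.411 m; v₂²/2g = 8.78²/19.62 = 3.929 m.
Total head H = z₁ + ψ₁ + v₁²/2g = 24.63 + 61.37 + 0.411 = 86.41 m.
ψ₂ = H − z₂ − v₂²/2g = 86.41 − 24.87 − 3.929 = 57.61 m.
P₂ = ρgψ₂ = 1000 × 9.81 × 57.61 ≈ 565 kPa.

P₂ ≈ 565 kPa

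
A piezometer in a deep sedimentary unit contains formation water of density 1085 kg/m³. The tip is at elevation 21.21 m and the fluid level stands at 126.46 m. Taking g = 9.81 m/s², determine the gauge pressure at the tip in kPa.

P ≈ 1120 kPa

Pressure head ψ = h − z = 126.46 − 21.21 = 105.25 m.
P = ρgψ = 1085 × 9.81 × 105.25 = 1120265 Pa ≈ 1120 kPa.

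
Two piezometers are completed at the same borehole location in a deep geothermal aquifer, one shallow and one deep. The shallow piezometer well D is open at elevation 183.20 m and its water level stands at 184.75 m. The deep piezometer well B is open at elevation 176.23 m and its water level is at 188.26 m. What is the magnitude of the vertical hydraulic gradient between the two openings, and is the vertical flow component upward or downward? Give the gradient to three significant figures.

Total head at well D: h = 184.75 m (water level in the standpipe).
Total head at well B: h = 188.26 m.
Δh = h(well D) − h(well B) = 184.75 − 188.26 = -3.51 m.
Vertical separation Δz = 183.20 − 176.23 = 6.97 m.
|i_v| = |Δh| / Δz = 3.51 / 6.97 = 0.504.
Head is higher in the deep piezometer, so vertical flow is upward (discharge condition).

|i_v| ≈ 0.504; vertical flow is upward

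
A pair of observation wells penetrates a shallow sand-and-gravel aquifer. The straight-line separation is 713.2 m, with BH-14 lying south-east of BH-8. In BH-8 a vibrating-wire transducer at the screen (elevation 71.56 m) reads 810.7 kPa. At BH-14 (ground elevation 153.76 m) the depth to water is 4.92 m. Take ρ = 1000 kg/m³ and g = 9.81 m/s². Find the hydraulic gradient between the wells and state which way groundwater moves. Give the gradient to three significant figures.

i ≈ 0.00752; groundwater flows toward the south-east

Pressure head at BH-8: ψ = P/(ρg) = 810.7×1000 / (1000 × 9.81) = 82.64 m.
Total head at BH-8: h = z + ψ = 71.56 + 82.64 = 154.20 m.
Total head at BH-14: h = 153.76 − 4.92 = 148.84 m.
Head difference: h(BH-8) − h(BH-14) = 154.20 − 148.84 = 5.36 m.
Hydraulic gradient: i = |Δh| / L = 5.36 / 713.2 = 0.00752.
Flow is from higher to lower head: from BH-8 toward BH-14, i.e. toward the south-east.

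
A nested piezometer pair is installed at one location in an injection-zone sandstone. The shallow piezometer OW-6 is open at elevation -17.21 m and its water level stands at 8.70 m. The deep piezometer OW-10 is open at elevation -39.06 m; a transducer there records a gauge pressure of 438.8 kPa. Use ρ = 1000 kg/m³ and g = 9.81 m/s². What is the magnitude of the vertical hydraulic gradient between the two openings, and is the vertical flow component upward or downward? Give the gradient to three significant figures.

Total head at OW-6: h = 8.70 m (water level in the standpipe).
Pressure head at OW-10: ψ = P/(ρg) = 438.8×1000 / (1000 × 9.81) = 44.73 m.
Total head at OW-10: h = z + ψ = -39.06 + 44.73 = 5.67 m.
Δh = h(OW-6) − h(OW-10) = 8.70 − 5.67 = 3.03 m.
Vertical separation Δz = -17.21 − (-39.06) = 21.85 m.
|i_v| = |Δh| / Δz = 3.03 / 21.85 = 0.139.
Head is higher in the shallow piezometer, so vertical flow is downward (recharge condition).

|i_v| ≈ 0.139; vertical flow is downward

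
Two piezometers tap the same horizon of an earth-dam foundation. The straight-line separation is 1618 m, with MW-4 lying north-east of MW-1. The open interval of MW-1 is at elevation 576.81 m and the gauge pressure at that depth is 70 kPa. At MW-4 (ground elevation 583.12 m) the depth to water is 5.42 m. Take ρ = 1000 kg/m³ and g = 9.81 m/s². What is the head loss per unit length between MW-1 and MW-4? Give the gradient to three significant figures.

i ≈ 0.00386 m/m

Pressure head at MW-1: ψ = P/(ρg) = 70×1000 / (1000 × 9.81) = 7.14 m.
Total head at MW-1: h = z + ψ = 576.81 + 7.14 = 583.95 m.
Total head at MW-4: h = 583.12 − 5.42 = 577.70 m.
Head difference: h(MW-1) − h(MW-4) = 583.95 − 577.70 = 6.25 m.
Hydraulic gradient: i = |Δh| / L = 6.25 / 1618 = 0.00386.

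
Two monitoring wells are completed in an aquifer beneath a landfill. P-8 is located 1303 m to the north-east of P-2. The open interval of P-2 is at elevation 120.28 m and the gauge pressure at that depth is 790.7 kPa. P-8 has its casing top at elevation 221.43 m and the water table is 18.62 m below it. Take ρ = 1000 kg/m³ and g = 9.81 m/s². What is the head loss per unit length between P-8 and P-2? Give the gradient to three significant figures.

i ≈ 0.00148 m/m

Pressure head at P-2: ψ = P/(ρg) = 790.7×1000 / (1000 × 9.81) = 80.60 m.
Total head at P-2: h = z + ψ = 120.28 + 80.60 = 200.88 m.
Total head at P-8: h = 221.43 − 18.62 = 202.81 m.
Head difference: h(P-2) − h(P-8) = 200.88 − 202.81 = -1.93 m.
Hydraulic gradient: i = |Δh| / L = 1.93 / 1303 = 0.00148.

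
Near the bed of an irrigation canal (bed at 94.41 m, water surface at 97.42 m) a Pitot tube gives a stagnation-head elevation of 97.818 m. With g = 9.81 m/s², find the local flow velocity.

v ≈ 2.79 m/s

Near the bed, under hydrostatic conditions, the piezometric head (z + ψ) equals the free-surface elevation, 97.42 m.
Velocity head = total − piezometric = 97.818 − 97.42 = 0.398 m.
v = √(2g·h_v) = √(2 × 9.81 × 0.398) = 2.79 m/s.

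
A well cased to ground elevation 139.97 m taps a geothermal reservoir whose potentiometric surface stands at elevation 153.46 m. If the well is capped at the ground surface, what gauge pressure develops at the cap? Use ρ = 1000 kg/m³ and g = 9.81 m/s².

P ≈ 132 kPa

Head above the cap: Δh = 153.46 − 139.97 = 13.49 m.
P = ρgΔh = 1000 × 9.81 × 13.49 = 132337 Pa ≈ 132 kPa.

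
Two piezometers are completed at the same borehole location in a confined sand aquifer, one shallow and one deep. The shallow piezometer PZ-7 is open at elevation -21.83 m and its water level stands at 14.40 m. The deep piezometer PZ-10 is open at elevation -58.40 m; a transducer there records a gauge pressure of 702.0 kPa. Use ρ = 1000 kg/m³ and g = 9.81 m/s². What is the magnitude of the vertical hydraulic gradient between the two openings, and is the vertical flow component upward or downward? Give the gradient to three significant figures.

|i_v| ≈ 0.0339; vertical flow is downward

Total head at PZ-7: h = 14.40 m (water level in the standpipe).
Pressure head at PZ-10: ψ = P/(ρg) = 702.0×1000 / (1000 × 9.81) = 71.56 m.
Total head at PZ-10: h = z + ψ = -58.40 + 71.56 = 13.16 m.
Δh = h(PZ-7) − h(PZ-10) = 14.40 − 13.16 = 1.24 m.
Vertical separation Δz = -21.83 − (-58.40) = 36.57 m.
|i_v| = |Δh| / Δz = 1.24 / 36.57 = 0.0339.
Head is higher in the shallow piezometer, so vertical flow is downward (recharge condition).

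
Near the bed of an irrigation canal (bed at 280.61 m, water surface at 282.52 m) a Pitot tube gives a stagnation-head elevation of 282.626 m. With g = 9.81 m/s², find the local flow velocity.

Near the bed, under hydrostatic conditions, the piezometric head (z + ψ) equals the free-surface elevation, 282.52 m.
Velocity head = total − piezometric = 282.626 − 282.52 = 0.106 m.
v = √(2g·h_v) = √(2 × 9.81 × 0.106) = 1.44 m/s.

v ≈ 1.44 m/s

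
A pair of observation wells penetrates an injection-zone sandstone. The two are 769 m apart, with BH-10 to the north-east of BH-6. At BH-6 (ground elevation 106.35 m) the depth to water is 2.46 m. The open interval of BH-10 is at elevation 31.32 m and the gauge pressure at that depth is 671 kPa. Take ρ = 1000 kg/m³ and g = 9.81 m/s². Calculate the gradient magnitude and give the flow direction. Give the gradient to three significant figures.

Total head at BH-6: h = 106.35 − 2.46 = 103.89 m.
Pressure head at BH-10: ψ = P/(ρg) = 671×1000 / (1000 × 9.81) = 68.40 m.
Total head at BH-10: h = z + ψ = 31.32 + 68.40 = 99.72 m.
Head difference: h(BH-6) − h(BH-10) = 103.89 − 99.72 = 4.17 m.
Hydraulic gradient: i = |Δh| / L = 4.17 / 769 = 0.00542.
Flow is from higher to lower head: from BH-6 toward BH-10, i.e. toward the north-east.

i ≈ 0.00542; groundwater flows toward the north-east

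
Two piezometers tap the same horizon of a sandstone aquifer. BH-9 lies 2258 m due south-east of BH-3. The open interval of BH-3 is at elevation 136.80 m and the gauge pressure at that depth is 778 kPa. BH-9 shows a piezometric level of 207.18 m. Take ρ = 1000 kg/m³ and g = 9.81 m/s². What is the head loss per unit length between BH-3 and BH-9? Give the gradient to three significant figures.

Pressure head at BH-3: ψ = P/(ρg) = 778×1000 / (1000 × 9.81) = 79.31 m.
Total head at BH-3: h = z + ψ = 136.80 + 79.31 = 216.11 m.
Total head at BH-9: h = 207.18 m (water level in the piezometer is the total head).
Head difference: h(BH-3) − h(BH-9) = 216.11 − 207.18 = 8.93 m.
Hydraulic gradient: i = |Δh| / L = 8.93 / 2258 = 0.00395.

i ≈ 0.00395 m/m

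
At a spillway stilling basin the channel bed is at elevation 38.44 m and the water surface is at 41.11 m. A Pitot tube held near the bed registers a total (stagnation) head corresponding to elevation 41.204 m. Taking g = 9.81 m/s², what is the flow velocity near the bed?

Near the bed, under hydrostatic conditions, the piezometric head (z + ψ) equals the free-surface elevation, 41.11 m.
Velocity head = total − piezometric = 41.204 − 41.11 = 0.094 m.
v = √(2g·h_v) = √(2 × 9.81 × 0.094) = 1.36 m/s.

v ≈ 1.36 m/s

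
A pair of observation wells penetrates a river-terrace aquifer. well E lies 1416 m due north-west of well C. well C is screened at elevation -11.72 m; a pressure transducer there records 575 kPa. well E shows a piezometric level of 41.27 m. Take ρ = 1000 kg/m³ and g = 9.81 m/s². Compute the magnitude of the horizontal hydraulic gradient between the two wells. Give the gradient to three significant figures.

i ≈ 0.00397

Pressure head at well C: ψ = P/(ρg) = 575×1000 / (1000 × 9.81) = 58.61 m.
Total head at well C: h = z + ψ = -11.72 + 58.61 = 46.89 m.
Total head at well E: h = 41.27 m (water level in the piezometer is the total head).
Head difference: h(well C) − h(well E) = 46.89 − 41.27 = 5.62 m.
Hydraulic gradient: i = |Δh| / L = 5.62 / 1416 = 0.00397.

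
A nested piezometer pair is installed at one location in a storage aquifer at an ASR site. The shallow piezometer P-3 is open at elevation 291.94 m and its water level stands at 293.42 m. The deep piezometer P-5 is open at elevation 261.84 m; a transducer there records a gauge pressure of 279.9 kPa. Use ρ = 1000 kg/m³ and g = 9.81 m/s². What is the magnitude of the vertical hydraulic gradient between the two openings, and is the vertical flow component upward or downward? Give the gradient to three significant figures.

Total head at P-3: h = 293.42 m (water level in the standpipe).
Pressure head at P-5: ψ = P/(ρg) = 279.9×1000 / (1000 × 9.81) = 28.53 m.
Total head at P-5: h = z + ψ = 261.84 + 28.53 = 290.37 m.
Δh = h(P-3) − h(P-5) = 293.42 − 290.37 = 3.05 m.
Vertical separation Δz = 291.94 − 261.84 = 30.10 m.
|i_v| = |Δh| / Δz = 3.05 / 30.10 = 0.101.
Head is higher in the shallow piezometer, so vertical flow is downward (recharge condition).

|i_v| ≈ 0.101; vertical flow is downward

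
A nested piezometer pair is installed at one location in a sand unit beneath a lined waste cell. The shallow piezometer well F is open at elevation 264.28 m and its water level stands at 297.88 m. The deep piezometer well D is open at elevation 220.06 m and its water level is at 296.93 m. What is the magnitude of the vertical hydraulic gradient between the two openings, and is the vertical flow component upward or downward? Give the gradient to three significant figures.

|i_v| ≈ 0.0215; vertical flow is downward

Total head at well F: h = 297.88 m (water level in the standpipe).
Total head at well D: h = 296.93 m.
Δh = h(well F) − h(well D) = 297.88 − 296.93 = 0.95 m.
Vertical separation Δz = 264.28 − 220.06 = 44.22 m.
|i_v| = |Δh| / Δz = 0.95 / 44.22 = 0.0215.
Head is higher in the shallow piezometer, so vertical flow is downward (recharge condition).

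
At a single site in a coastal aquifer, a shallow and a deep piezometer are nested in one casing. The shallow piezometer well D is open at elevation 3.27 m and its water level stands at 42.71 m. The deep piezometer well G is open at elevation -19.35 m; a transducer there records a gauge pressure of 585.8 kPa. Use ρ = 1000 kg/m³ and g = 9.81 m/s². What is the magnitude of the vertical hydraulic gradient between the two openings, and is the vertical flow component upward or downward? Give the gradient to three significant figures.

|i_v| ≈ 0.104; vertical flow is downward

Total head at well D: h = 42.71 m (water level in the standpipe).
Pressure head at well G: ψ = P/(ρg) = 585.8×1000 / (1000 × 9.81) = 59.71 m.
Total head at well G: h = z + ψ = -19.35 + 59.71 = 40.36 m.
Δh = h(well D) − h(well G) = 42.71 − 40.36 = 2.35 m.
Vertical separation Δz = 3.27 − (-19.35) = 22.62 m.
|i_v| = |Δh| / Δz = 2.35 / 22.62 = 0.104.
Head is higher in the shallow piezometer, so vertical flow is downward (recharge condition).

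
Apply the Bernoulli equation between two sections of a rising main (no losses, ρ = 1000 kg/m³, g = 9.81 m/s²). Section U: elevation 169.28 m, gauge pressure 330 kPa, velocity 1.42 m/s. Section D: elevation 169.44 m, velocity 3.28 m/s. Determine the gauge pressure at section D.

Pressure head at U: ψ₁ = P₁/(ρg) = 330×1000 / (1000 × 9.81) = 33.64 m.
Velocity heads: v₁²/2g = 1.42²/19.62 = 0.103 m; v₂²/2g = 3.28²/19.62 = 0.548 m.
Total head H = z₁ + ψ₁ + v₁²/2g = 169.28 + 33.64 + 0.103 = 203.02 m.
ψ₂ = H − z₂ − v₂²/2g = 203.02 − 169.44 − 0.548 = 33.03 m.
P₂ = ρgψ₂ = 1000 × 9.81 × 33.03 ≈ 324 kPa.

P₂ ≈ 324 kPa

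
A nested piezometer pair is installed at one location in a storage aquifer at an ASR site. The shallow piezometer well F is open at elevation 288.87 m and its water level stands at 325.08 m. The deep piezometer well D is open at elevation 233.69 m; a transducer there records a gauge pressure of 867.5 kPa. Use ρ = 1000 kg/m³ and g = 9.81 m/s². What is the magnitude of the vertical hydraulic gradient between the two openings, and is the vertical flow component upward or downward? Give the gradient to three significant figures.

|i_v| ≈ 0.0536; vertical flow is downward

Total head at well F: h = 325.08 m (water level in the standpipe).
Pressure head at well D: ψ = P/(ρg) = 867.5×1000 / (1000 × 9.81) = 88.43 m.
Total head at well D: h = z + ψ = 233.69 + 88.43 = 322.12 m.
Δh = h(well F) − h(well D) = 325.08 − 322.12 = 2.96 m.
Vertical separation Δz = 288.87 − 233.69 = 55.18 m.
|i_v| = |Δh| / Δz = 2.96 / 55.18 = 0.0536.
Head is higher in the shallow piezometer, so vertical flow is downward (recharge condition).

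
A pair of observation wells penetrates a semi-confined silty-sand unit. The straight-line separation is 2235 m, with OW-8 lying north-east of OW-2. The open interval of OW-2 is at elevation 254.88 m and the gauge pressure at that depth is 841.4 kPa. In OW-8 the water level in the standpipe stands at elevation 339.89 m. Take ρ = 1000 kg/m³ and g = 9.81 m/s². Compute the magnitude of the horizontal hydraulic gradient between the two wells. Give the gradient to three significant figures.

i ≈ 0.000340

Pressure head at OW-2: ψ = P/(ρg) = 841.4×1000 / (1000 × 9.81) = 85.77 m.
Total head at OW-2: h = z + ψ = 254.88 + 85.77 = 340.65 m.
Total head at OW-8: h = 339.89 m (water level in the piezometer is the total head).
Head difference: h(OW-2) − h(OW-8) = 340.65 − 339.89 = 0.76 m.
Hydraulic gradient: i = |Δh| / L = 0.76 / 2235 = 0.000340.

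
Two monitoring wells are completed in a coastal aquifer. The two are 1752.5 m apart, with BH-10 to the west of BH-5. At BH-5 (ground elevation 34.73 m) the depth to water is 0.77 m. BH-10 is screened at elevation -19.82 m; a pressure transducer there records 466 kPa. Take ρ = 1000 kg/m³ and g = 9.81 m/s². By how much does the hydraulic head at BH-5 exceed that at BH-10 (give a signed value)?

Δh ≈ 6.28 m

Total head at BH-5: h = 34.73 − 0.77 = 33.96 m.
Pressure head at BH-10: ψ = P/(ρg) = 466×1000 / (1000 × 9.81) = 47.50 m.
Total head at BH-10: h = z + ψ = -19.82 + 47.50 = 27.68 m.
Head difference: h(BH-5) − h(BH-10) = 33.96 − 27.68 = 6.28 m.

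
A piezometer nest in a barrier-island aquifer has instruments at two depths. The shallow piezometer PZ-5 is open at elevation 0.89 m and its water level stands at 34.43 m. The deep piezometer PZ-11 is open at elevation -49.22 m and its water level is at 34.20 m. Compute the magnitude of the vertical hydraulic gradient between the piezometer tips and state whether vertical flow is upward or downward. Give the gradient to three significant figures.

|i_v| ≈ 0.00459; vertical flow is downward

Total head at PZ-5: h = 34.43 m (water level in the standpipe).
Total head at PZ-11: h = 34.20 m.
Δh = h(PZ-5) − h(PZ-11) = 34.43 − 34.20 = 0.23 m.
Vertical separation Δz = 0.89 − (-49.22) = 50.11 m.
|i_v| = |Δh| / Δz = 0.23 / 50.11 = 0.00459.
Head is higher in the shallow piezometer, so vertical flow is downward (recharge condition).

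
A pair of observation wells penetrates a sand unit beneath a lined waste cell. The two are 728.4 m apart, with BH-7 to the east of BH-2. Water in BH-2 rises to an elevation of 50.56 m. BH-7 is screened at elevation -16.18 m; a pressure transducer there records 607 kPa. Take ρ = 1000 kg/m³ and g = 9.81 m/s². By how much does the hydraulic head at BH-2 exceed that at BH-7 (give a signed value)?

Total head at BH-2: h = 50.56 m (water level in the piezometer is the total head).
Pressure head at BH-7: ψ = P/(ρg) = 607×1000 / (1000 × 9.81) = 61.88 m.
Total head at BH-7: h = z + ψ = -16.18 + 61.88 = 45.70 m.
Head difference: h(BH-2) − h(BH-7) = 50.56 − 45.70 = 4.86 m.

Δh ≈ 4.86 m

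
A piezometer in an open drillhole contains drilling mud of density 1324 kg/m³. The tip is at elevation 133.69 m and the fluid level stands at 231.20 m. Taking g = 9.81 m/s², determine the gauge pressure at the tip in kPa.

Pressure head ψ = h − z = 231.20 − 133.69 = 97.51 m.
P = ρgψ = 1324 × 9.81 × 97.51 = 1266503 Pa ≈ 1270 kPa.

P ≈ 1270 kPa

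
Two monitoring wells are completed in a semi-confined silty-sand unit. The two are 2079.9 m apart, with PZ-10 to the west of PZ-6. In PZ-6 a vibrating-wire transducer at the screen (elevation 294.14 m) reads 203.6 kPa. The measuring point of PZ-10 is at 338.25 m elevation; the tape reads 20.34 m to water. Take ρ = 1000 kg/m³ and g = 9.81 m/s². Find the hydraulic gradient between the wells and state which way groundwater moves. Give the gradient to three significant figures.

Pressure head at PZ-6: ψ = P/(ρg) = 203.6×1000 / (1000 × 9.81) = 20.75 m.
Total head at PZ-6: h = z + ψ = 294.14 + 20.75 = 314.89 m.
Total head at PZ-10: h = 338.25 − 20.34 = 317.91 m.
Head difference: h(PZ-6) − h(PZ-10) = 314.89 − 317.91 = -3.02 m.
Hydraulic gradient: i = |Δh| / L = 3.02 / 2079.9 = 0.00145.
Flow is from higher to lower head: from PZ-10 toward PZ-6, i.e. toward the east.

i ≈ 0.00145; groundwater flows toward the east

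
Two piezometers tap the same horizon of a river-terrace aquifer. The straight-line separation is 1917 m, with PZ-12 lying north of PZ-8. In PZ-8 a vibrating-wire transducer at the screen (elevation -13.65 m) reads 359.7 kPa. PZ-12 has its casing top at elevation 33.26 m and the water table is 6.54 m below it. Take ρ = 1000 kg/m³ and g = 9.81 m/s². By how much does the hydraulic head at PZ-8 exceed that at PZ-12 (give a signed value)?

Pressure head at PZ-8: ψ = P/(ρg) = 359.7×1000 / (1000 × 9.81) = 36.67 m.
Total head at PZ-8: h = z + ψ = -13.65 + 36.67 = 23.02 m.
Total head at PZ-12: h = 33.26 − 6.54 = 26.72 m.
Head difference: h(PZ-8) − h(PZ-12) = 23.02 − 26.72 = -3.70 m.

Δh ≈ -3.70 m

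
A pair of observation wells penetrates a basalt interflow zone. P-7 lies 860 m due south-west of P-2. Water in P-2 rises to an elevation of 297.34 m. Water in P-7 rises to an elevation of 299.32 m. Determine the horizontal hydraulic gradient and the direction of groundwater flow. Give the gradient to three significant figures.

Total head at P-2: h = 297.34 m (water level in the piezometer is the total head).
Total head at P-7: h = 299.32 m (water level in the piezometer is the total head).
Head difference: h(P-2) − h(P-7) = 297.34 − 299.32 = -1.98 m.
Hydraulic gradient: i = |Δh| / L = 1.98 / 860 = 0.00230.
Flow is from higher to lower head: from P-7 toward P-2, i.e. toward the north-east.

i ≈ 0.00230; groundwater flows toward the north-east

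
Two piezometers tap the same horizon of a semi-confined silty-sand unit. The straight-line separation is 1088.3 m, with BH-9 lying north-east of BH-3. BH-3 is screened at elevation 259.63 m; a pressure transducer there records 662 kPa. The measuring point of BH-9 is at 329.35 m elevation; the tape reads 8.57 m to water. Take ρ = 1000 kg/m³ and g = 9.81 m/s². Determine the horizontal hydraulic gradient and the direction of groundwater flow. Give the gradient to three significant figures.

Pressure head at BH-3: ψ = P/(ρg) = 662×1000 / (1000 × 9.81) = 67.48 m.
Total head at BH-3: h = z + ψ = 259.63 + 67.48 = 327.11 m.
Total head at BH-9: h = 329.35 − 8.57 = 320.78 m.
Head difference: h(BH-3) − h(BH-9) = 327.11 − 320.78 = 6.33 m.
Hydraulic gradient: i = |Δh| / L = 6.33 / 1088.3 = 0.00582.
Flow is from higher to lower head: from BH-3 toward BH-9, i.e. toward the north-east.

i ≈ 0.00582; groundwater flows toward the north-east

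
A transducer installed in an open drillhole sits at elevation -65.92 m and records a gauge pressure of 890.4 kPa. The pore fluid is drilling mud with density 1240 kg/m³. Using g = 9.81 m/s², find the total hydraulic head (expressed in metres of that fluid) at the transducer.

ψ = P/(ρg) = 890.4×1000 / (1240 × 9.81) = 73.20 m.
h = z + ψ = -65.92 + 73.20 = 7.28 m.

h ≈ 7.28 m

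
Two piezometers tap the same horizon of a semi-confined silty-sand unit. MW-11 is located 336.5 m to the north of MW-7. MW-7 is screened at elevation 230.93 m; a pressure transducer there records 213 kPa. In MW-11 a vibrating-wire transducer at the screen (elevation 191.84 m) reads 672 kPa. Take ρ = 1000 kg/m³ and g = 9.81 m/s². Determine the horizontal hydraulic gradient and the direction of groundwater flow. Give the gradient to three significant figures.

Pressure head at MW-7: ψ = P/(ρg) = 213×1000 / (1000 × 9.81) = 21.71 m.
Total head at MW-7: h = z + ψ = 230.93 + 21.71 = 252.64 m.
Pressure head at MW-11: ψ = P/(ρg) = 672×1000 / (1000 × 9.81) = 68.50 m.
Total head at MW-11: h = z + ψ = 191.84 + 68.50 = 260.34 m.
Head difference: h(MW-7) − h(MW-11) = 252.64 − 260.34 = -7.70 m.
Hydraulic gradient: i = |Δh| / L = 7.70 / 336.5 = 0.0229.
Flow is from higher to lower head: from MW-11 toward MW-7, i.e. toward the south.

i ≈ 0.0229; groundwater flows toward the south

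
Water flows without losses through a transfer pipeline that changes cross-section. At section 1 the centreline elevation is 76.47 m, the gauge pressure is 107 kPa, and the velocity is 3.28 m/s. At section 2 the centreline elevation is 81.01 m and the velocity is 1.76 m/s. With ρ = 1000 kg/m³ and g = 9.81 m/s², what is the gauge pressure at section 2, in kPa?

P₂ ≈ 66.3 kPa

Pressure head at 1: ψ₁ = P₁/(ρg) = 107×1000 / (1000 × 9.81) = 10.91 m.
Velocity heads: v₁²/2g = 3.28²/19.62 = 0.548 m; v₂²/2g = 1.76²/19.62 = 0.158 m.
Total head H = z₁ + ψ₁ + v₁²/2g = 76.47 + 10.91 + 0.548 = 87.93 m.
ψ₂ = H − z₂ − v₂²/2g = 87.93 − 81.01 − 0.158 = 6.76 m.
P₂ = ρgψ₂ = 1000 × 9.81 × 6.76 ≈ 66.3 kPa.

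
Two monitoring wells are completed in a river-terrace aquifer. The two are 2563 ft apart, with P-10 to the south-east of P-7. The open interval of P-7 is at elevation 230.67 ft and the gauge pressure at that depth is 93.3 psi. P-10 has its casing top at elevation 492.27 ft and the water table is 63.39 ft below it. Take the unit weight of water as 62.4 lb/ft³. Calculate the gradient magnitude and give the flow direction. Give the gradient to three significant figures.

i ≈ 0.00667; groundwater flows toward the south-east

Pressure head at P-7: ψ = 144·P/γ = 144 × 93.3 / 62.4 = 215.31 ft.
Total head at P-7: h = z + ψ = 230.67 + 215.31 = 445.98 ft.
Total head at P-10: h = 492.27 − 63.39 = 428.88 ft.
Head difference: h(P-7) − h(P-10) = 445.98 − 428.88 = 17.10 ft.
Hydraulic gradient: i = |Δh| / L = 17.10 / 2563 = 0.00667.
Flow is from higher to lower head: from P-7 toward P-10, i.e. toward the south-east.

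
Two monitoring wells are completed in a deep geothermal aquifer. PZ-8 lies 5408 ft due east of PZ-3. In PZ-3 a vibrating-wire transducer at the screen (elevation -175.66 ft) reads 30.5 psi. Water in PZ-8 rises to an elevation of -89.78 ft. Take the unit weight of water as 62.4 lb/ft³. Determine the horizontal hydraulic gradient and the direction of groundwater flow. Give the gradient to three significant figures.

Pressure head at PZ-3: ψ = 144·P/γ = 144 × 30.5 / 62.4 = 70.38 ft.
Total head at PZ-3: h = z + ψ = -175.66 + 70.38 = -105.28 ft.
Total head at PZ-8: h = -89.78 ft (water level in the piezometer is the total head).
Head difference: h(PZ-3) − h(PZ-8) = -105.28 − (-89.78) = -15.50 ft.
Hydraulic gradient: i = |Δh| / L = 15.50 / 5408 = 0.00287.
Flow is from higher to lower head: from PZ-8 toward PZ-3, i.e. toward the west.

i ≈ 0.00287; groundwater flows toward the west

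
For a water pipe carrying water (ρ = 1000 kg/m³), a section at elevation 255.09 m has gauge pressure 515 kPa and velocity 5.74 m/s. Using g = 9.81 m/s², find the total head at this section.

h ≈ 309.27 m

Pressure head ψ = P/(ρg) = 515×1000 / (1000 × 9.81) = 52.50 m.
Velocity head = v²/(2g) = 5.74² / (2 × 9.81) = 1.679 m.
h = z + ψ + v²/(2g) = 255.09 + 52.50 + 1.679 = 309.27 m.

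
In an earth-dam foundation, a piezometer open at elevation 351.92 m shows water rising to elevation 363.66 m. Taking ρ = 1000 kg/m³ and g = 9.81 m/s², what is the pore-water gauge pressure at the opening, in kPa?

P ≈ 115 kPa

Pressure head ψ = h − z = 363.66 − 351.92 = 11.74 m.
P = ρgψ = 1000 × 9.81 × 11.74 = 115169 Pa ≈ 115 kPa.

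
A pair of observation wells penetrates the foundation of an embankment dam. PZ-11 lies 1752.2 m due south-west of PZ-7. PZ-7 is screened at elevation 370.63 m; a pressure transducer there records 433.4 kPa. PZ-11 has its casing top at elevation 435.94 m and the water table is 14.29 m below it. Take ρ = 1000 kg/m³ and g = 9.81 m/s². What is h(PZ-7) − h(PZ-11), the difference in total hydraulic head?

Pressure head at PZ-7: ψ = P/(ρg) = 433.4×1000 / (1000 × 9.81) = 44.18 m.
Total head at PZ-7: h = z + ψ = 370.63 + 44.18 = 414.81 m.
Total head at PZ-11: h = 435.94 − 14.29 = 421.65 m.
Head difference: h(PZ-7) − h(PZ-11) = 414.81 − 421.65 = -6.84 m.

Δh ≈ -6.84 m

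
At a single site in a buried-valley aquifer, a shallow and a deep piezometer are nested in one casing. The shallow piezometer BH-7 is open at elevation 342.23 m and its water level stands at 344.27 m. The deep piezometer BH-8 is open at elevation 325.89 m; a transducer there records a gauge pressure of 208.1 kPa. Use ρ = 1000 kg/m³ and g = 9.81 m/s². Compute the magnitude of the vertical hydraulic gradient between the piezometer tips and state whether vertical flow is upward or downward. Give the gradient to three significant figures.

|i_v| ≈ 0.173; vertical flow is upward

Total head at BH-7: h = 344.27 m (water level in the standpipe).
Pressure head at BH-8: ψ = P/(ρg) = 208.1×1000 / (1000 × 9.81) = 21.21 m.
Total head at BH-8: h = z + ψ = 325.89 + 21.21 = 347.10 m.
Δh = h(BH-7) − h(BH-8) = 344.27 − 347.10 = -2.83 m.
Vertical separation Δz = 342.23 − 325.89 = 16.34 m.
|i_v| = |Δh| / Δz = 2.83 / 16.34 = 0.173.
Head is higher in the deep piezometer, so vertical flow is upward (discharge condition).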